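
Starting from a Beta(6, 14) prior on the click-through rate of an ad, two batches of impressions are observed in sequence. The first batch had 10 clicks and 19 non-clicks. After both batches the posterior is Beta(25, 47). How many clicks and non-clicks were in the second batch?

9 clicks and 14 non-clicks

Because Beta–binomial updating is additive in the counts, the combined data contributed (α_post−α_prior, β_post−β_prior) successes and failures.
Total across both batches: 25−6=19 clicks, 47−14=33 non-clicks.
Subtract the first batch: 19−10=9 clicks and 33−19=14 non-clicks.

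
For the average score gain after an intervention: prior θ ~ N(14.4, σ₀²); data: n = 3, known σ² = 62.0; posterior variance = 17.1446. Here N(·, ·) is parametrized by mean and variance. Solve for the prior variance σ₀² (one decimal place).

Posterior precision equals prior precision plus data precision: 1/σ_n² = 1/σ₀² + n/σ².
So 1/σ₀² = 1/17.1446 − 3/62.0 = 0.058327 − 0.048387 = 0.009940.
Hence σ₀² = 1/0.009940 ≈ 100.6.

σ₀² = 100.6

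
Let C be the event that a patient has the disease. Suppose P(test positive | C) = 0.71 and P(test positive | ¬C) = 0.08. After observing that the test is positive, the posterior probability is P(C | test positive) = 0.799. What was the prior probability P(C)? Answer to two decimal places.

Bayes' rule in odds form gives O(C|E) = O(C)·[P(E|C)/P(E|¬C)], hence O(C) = O(C|E)/LR.
Posterior odds = 0.799/(1−0.799) = 3.9751. LR = 0.71/0.08 = 8.8750.
Prior odds = 3.9751/8.8750 = 0.4479, so P(C) = 0.4479/(1+0.4479) ≈ 0.31.

P(C) = 0.31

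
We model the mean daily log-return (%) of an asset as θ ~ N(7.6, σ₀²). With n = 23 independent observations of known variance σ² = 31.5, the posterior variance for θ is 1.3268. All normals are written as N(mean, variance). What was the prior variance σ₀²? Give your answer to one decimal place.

Posterior precision equals prior precision plus data precision: 1/σ_n² = 1/σ₀² + n/σ².
So 1/σ₀² = 1/1.3268 − 23/31.5 = 0.753693 − 0.730159 = 0.023534.
Hence σ₀² = 1/0.023534 ≈ 42.5.

σ₀² = 42.5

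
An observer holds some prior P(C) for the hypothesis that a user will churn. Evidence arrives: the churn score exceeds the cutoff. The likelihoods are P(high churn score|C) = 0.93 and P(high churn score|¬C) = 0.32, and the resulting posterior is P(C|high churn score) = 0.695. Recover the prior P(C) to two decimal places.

Bayes' rule in odds form gives O(C|E) = O(C)·[P(E|C)/P(E|¬C)], hence O(C) = O(C|E)/LR.
Posterior odds = 0.695/(1−0.695) = 2.2787. LR = 0.93/0.32 = 2.9062.
Prior odds = 2.2787/2.9062 = 0.7841, so P(C) = 0.7841/(1+0.7841) ≈ 0.44.

P(C) = 0.44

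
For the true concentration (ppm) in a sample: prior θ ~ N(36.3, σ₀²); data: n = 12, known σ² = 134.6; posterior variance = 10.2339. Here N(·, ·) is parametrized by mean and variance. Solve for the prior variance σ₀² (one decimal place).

σ₀² = 116.8

For the Normal–Normal model with known σ², precisions add: τ_n = τ₀ + n/σ².
So 1/σ₀² = 1/10.2339 − 12/134.6 = 0.097714 − 0.089153 = 0.008561.
Hence σ₀² = 1/0.008561 ≈ 116.8.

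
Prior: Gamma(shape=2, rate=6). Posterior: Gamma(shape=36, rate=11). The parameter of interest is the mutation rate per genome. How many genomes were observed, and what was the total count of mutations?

Gamma–Poisson conjugacy: posterior shape = α + Σxᵢ, posterior rate = β + n.
Matching: Σxᵢ = 36 − 2 = 34 and n = 11 − 6 = 5.

n = 5 genomes with total 34 mutations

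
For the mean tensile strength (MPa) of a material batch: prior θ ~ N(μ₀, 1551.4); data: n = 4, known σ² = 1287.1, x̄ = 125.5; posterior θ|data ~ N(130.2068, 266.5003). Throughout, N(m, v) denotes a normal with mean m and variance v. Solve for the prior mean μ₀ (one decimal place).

μ₀ = 152.9

With known observation variance, the Normal–Normal posterior has precision τ_n = τ₀ + n/σ² and mean μ_n = (τ₀μ₀ + (n/σ²)x̄)/τ_n.
Here τ₀ = 1/1551.4 = 0.000645 and τ_data = 4/1287.1 = 0.003108, so τ_n = 0.003753.
Rearranging for μ₀: μ₀ = (μ_n·τ_n − τ_data·x̄)/τ₀ = (130.2068·0.003753 − 0.003108·125.5) / 0.000645 = 0.098612/0.000645 ≈ 152.9.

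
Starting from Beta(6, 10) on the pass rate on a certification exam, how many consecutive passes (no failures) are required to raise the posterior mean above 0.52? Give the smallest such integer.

After k passes and 0 failures the posterior is Beta(6+k, 10), with mean (6+k)/(6+10+k).
Set (6+k)/(16+k) > 0.52 and solve: k > (0.52·16 − 6)/(1 − 0.52) = 4.833.
The smallest integer exceeding 4.833 is 5.

k = 5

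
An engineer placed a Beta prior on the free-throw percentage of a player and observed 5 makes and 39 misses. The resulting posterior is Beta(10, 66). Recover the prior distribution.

Beta(5, 27)

Beta is conjugate to the binomial likelihood: posterior = Beta(α+s, β+f).
So α = 10 − 5 = 5 and β = 66 − 39 = 27.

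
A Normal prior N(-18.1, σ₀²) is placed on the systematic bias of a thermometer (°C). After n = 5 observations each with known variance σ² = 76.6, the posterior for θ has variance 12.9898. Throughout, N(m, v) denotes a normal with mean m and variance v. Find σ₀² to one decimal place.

σ₀² = 85.4

For the Normal–Normal model with known σ², precisions add: τ_n = τ₀ + n/σ².
So 1/σ₀² = 1/12.9898 − 5/76.6 = 0.076983 − 0.065274 = 0.011709.
Hence σ₀² = 1/0.011709 ≈ 85.4.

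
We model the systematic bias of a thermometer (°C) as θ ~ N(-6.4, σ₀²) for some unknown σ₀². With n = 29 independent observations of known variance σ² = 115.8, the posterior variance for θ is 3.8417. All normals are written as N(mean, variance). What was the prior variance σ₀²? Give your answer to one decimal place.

σ₀² = 101.3

For the Normal–Normal model with known σ², precisions add: τ_n = τ₀ + n/σ².
So 1/σ₀² = 1/3.8417 − 29/115.8 = 0.260301 − 0.250432 = 0.009869.
Hence σ₀² = 1/0.009869 ≈ 101.3.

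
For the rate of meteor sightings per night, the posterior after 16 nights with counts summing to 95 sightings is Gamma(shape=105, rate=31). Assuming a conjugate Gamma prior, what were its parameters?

Gamma–Poisson conjugacy: posterior shape = α + Σxᵢ, posterior rate = β + n.
So α = 105 − 95 = 10 and β = 31 − 16 = 15.

Gamma(shape=10, rate=15)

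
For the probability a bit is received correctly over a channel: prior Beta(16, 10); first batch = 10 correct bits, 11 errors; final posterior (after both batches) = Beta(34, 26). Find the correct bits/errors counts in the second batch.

8 correct bits and 5 errors

Because Beta–binomial updating is additive in the counts, the combined data contributed (α_post−α_prior, β_post−β_prior) successes and failures.
Total across both batches: 34−16=18 correct bits, 26−10=16 errors.
Subtract the first batch: 18−10=8 correct bits and 16−11=5 errors.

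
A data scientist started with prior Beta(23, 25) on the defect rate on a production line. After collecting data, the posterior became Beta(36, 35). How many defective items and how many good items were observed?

13 defective items and 10 good items

Under Beta–binomial conjugacy the posterior parameters are (α+s, β+f).
Match parameters: s=36−23=13, f=35−25=10.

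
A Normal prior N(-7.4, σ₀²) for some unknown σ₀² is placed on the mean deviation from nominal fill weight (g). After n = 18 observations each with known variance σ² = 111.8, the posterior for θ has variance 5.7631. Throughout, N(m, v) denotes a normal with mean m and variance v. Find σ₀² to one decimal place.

σ₀² = 79.9

Posterior precision equals prior precision plus data precision: 1/σ_n² = 1/σ₀² + n/σ².
So 1/σ₀² = 1/5.7631 − 18/111.8 = 0.173518 − 0.161002 = 0.012516.
Hence σ₀² = 1/0.012516 ≈ 79.9.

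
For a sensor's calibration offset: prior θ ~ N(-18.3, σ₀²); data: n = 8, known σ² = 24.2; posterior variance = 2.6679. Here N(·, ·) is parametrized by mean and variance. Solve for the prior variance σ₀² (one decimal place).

σ₀² = 22.6

Posterior precision equals prior precision plus data precision: 1/σ_n² = 1/σ₀² + n/σ².
So 1/σ₀² = 1/2.6679 − 8/24.2 = 0.374827 − 0.330579 = 0.044248.
Hence σ₀² = 1/0.044248 ≈ 22.6.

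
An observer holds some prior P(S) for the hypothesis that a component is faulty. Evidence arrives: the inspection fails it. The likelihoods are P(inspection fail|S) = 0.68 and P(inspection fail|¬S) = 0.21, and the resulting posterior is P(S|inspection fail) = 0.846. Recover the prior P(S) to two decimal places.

In odds form, posterior odds = prior odds × likelihood ratio, so prior odds = posterior odds ÷ LR.
Posterior odds = 0.846/(1−0.846) = 5.4935. LR = 0.68/0.21 = 3.2381.
Prior odds = 5.4935/3.2381 = 1.6965, so P(S) = 1.6965/(1+1.6965) ≈ 0.63.

P(S) = 0.63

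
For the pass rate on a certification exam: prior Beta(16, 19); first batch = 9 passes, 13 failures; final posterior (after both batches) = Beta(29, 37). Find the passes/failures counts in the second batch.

Because Beta–binomial updating is additive in the counts, the combined data contributed (α_post−α_prior, β_post−β_prior) successes and failures.
Total across both batches: 29−16=13 passes, 37−19=18 failures.
Subtract the first batch: 13−9=4 passes and 18−13=5 failures.

4 passes and 5 failures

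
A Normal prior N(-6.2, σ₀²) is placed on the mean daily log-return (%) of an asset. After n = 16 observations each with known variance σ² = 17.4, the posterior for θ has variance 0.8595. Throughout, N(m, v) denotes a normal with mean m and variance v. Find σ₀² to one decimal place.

σ₀² = 4.1

Posterior precision equals prior precision plus data precision: 1/σ_n² = 1/σ₀² + n/σ².
So 1/σ₀² = 1/0.8595 − 16/17.4 = 1.163467 − 0.919540 = 0.243927.
Hence σ₀² = 1/0.243927 ≈ 4.1.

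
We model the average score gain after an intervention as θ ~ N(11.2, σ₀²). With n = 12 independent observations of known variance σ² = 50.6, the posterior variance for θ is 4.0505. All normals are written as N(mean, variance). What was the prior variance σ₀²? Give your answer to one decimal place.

σ₀² = 102.8

Posterior precision equals prior precision plus data precision: 1/σ_n² = 1/σ₀² + n/σ².
So 1/σ₀² = 1/4.0505 − 12/50.6 = 0.246883 − 0.237154 = 0.009729.
Hence σ₀² = 1/0.009729 ≈ 102.8.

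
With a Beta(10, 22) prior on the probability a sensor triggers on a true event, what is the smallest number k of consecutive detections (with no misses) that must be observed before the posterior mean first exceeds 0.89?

k = 169

After k detections and 0 misses the posterior is Beta(10+k, 22), with mean (10+k)/(10+22+k).
Set (10+k)/(32+k) > 0.89 and solve: k > (0.89·32 − 10)/(1 − 0.89) = 168.000.
The smallest integer exceeding 168.000 is 169.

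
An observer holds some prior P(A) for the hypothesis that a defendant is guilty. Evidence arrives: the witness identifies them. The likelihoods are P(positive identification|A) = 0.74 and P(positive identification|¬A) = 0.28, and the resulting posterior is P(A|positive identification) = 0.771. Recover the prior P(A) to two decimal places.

P(A) = 0.56

In odds form, posterior odds = prior odds × likelihood ratio, so prior odds = posterior odds ÷ LR.
Posterior odds = 0.771/(1−0.771) = 3.3668. LR = 0.74/0.28 = 2.6429.
Prior odds = 3.3668/2.6429 = 1.2739, so P(A) = 1.2739/(1+1.2739) ≈ 0.56.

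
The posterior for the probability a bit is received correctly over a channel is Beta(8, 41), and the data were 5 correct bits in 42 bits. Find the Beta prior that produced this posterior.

Beta(3, 4)

Under Beta–binomial conjugacy the posterior parameters are (α+s, β+f).
Subtract the data counts: 8−5=3, 41−37=4.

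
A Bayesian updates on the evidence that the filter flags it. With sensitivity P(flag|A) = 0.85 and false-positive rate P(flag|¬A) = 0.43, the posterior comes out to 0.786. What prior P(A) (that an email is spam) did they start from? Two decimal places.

In odds form, posterior odds = prior odds × likelihood ratio, so prior odds = posterior odds ÷ LR.
Posterior odds = 0.786/(1−0.786) = 3.6729. LR = 0.85/0.43 = 1.9767.
Prior odds = 3.6729/1.9767 = 1.8581, so P(A) = 1.8581/(1+1.8581) ≈ 0.65.

P(A) = 0.65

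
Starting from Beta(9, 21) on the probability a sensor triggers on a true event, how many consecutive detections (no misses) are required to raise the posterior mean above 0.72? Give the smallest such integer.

After k detections and 0 misses the posterior is Beta(9+k, 21), with mean (9+k)/(9+21+k).
Set (9+k)/(30+k) > 0.72 and solve: k > (0.72·30 − 9)/(1 − 0.72) = 45.000.
The smallest integer exceeding 45.000 is 46.

k = 46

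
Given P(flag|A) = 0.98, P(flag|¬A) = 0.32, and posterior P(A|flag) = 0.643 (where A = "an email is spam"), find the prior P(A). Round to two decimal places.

P(A) = 0.37

In odds form, posterior odds = prior odds × likelihood ratio, so prior odds = posterior odds ÷ LR.
Posterior odds = 0.643/(1−0.643) = 1.8011. LR = 0.98/0.32 = 3.0625.
Prior odds = 1.8011/3.0625 = 0.5881, so P(A) = 0.5881/(1+0.5881) ≈ 0.37.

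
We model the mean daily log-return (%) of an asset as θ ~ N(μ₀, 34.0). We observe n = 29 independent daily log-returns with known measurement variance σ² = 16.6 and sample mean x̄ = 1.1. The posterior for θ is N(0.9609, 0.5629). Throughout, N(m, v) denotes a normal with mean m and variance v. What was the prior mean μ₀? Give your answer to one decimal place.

The posterior mean is a precision-weighted average: μ_n = (τ₀μ₀ + τ_data·x̄)/(τ₀+τ_data), with τ₀=1/σ₀² and τ_data=n/σ².
Here τ₀ = 1/34.0 = 0.029412 and τ_data = 29/16.6 = 1.746988, so τ_n = 1.776400.
Rearranging for μ₀: μ₀ = (μ_n·τ_n − τ_data·x̄)/τ₀ = (0.9609·1.776400 − 1.746988·1.1) / 0.029412 = -0.214744/0.029412 ≈ -7.3.

μ₀ = -7.3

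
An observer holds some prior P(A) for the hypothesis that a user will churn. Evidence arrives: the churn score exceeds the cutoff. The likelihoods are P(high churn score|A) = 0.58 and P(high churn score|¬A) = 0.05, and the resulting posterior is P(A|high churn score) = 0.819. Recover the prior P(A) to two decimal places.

Bayes' rule in odds form gives O(A|E) = O(A)·[P(E|A)/P(E|¬A)], hence O(A) = O(A|E)/LR.
Posterior odds = 0.819/(1−0.819) = 4.5249. LR = 0.58/0.05 = 11.6000.
Prior odds = 4.5249/11.6000 = 0.3901, so P(A) = 0.3901/(1+0.3901) ≈ 0.28.

P(A) = 0.28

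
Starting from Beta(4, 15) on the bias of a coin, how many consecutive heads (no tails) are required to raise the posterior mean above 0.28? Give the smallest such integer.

After k heads and 0 tails the posterior is Beta(4+k, 15), with mean (4+k)/(4+15+k).
Set (4+k)/(19+k) > 0.28 and solve: k > (0.28·19 − 4)/(1 − 0.28) = 1.833.
The smallest integer exceeding 1.833 is 2.

k = 2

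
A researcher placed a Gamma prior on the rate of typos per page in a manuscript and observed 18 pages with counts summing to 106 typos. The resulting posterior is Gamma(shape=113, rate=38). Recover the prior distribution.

Gamma(shape=7, rate=20)

A Gamma(α, β) prior (rate parametrization) on a Poisson rate with n observations summing to S gives posterior Gamma(α+S, β+n).
So α = 113 − 106 = 7 and β = 38 − 18 = 20.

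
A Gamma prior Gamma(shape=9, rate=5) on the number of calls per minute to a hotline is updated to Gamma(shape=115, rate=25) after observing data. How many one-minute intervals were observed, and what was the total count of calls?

n = 20 one-minute intervals with total 106 calls

A Gamma(α, β) prior (rate parametrization) on a Poisson rate with n observations summing to S gives posterior Gamma(α+S, β+n).
Matching: Σxᵢ = 115 − 9 = 106 and n = 25 − 5 = 20.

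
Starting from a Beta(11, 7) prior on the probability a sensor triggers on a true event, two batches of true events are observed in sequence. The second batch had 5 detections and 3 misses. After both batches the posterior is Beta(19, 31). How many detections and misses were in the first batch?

Sequential conjugate updates are equivalent to a single update on the pooled data, so total successes = posterior α − prior α and total failures = posterior β − prior β.
Total across both batches: 19−11=8 detections, 31−7=24 misses.
Subtract the second batch: 8−5=3 detections and 24−3=21 misses.

3 detections and 21 misses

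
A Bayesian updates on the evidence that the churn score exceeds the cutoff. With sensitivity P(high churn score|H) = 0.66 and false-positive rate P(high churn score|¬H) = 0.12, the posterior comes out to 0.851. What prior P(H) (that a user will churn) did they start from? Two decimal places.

P(H) = 0.51

In odds form, posterior odds = prior odds × likelihood ratio, so prior odds = posterior odds ÷ LR.
Posterior odds = 0.851/(1−0.851) = 5.7114. LR = 0.66/0.12 = 5.5000.
Prior odds = 5.7114/5.5000 = 1.0384, so P(H) = 1.0384/(1+1.0384) ≈ 0.51.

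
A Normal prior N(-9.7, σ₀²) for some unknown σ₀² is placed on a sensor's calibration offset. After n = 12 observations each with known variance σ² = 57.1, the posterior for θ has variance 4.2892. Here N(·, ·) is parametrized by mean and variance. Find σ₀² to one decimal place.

σ₀² = 43.5

Posterior precision equals prior precision plus data precision: 1/σ_n² = 1/σ₀² + n/σ².
So 1/σ₀² = 1/4.2892 − 12/57.1 = 0.233144 − 0.210158 = 0.022986.
Hence σ₀² = 1/0.022986 ≈ 43.5.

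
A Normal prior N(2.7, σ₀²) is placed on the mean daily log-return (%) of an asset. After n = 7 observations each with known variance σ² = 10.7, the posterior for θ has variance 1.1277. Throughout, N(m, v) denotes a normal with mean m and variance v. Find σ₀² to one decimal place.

σ₀² = 4.3

For the Normal–Normal model with known σ², precisions add: τ_n = τ₀ + n/σ².
So 1/σ₀² = 1/1.1277 − 7/10.7 = 0.886761 − 0.654206 = 0.232555.
Hence σ₀² = 1/0.232555 ≈ 4.3.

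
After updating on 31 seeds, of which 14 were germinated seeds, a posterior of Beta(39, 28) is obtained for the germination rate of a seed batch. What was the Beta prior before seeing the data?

Beta is conjugate to the binomial likelihood: posterior = Beta(α+s, β+f).
Subtract the data counts: 39−14=25, 28−17=11.

Beta(25, 11)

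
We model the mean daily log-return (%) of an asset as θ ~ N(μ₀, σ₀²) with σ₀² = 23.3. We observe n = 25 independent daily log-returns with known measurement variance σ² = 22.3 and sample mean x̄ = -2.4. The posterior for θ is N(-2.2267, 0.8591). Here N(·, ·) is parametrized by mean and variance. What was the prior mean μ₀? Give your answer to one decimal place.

μ₀ = 2.3

With known observation variance, the Normal–Normal posterior has precision τ_n = τ₀ + n/σ² and mean μ_n = (τ₀μ₀ + (n/σ²)x̄)/τ_n.
Here τ₀ = 1/23.3 = 0.042918 and τ_data = 25/22.3 = 1.121076, so τ_n = 1.163994.
Rearranging for μ₀: μ₀ = (μ_n·τ_n − τ_data·x̄)/τ₀ = (-2.2267·1.163994 − 1.121076·-2.4) / 0.042918 = 0.098717/0.042918 ≈ 2.3.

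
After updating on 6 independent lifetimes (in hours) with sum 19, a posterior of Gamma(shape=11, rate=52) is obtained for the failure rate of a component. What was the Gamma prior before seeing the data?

Gamma–exponential conjugacy: posterior shape = α + n, posterior rate = β + Σtᵢ.
So α = 11 − 6 = 5 and β = 52 − 19 = 33.

Gamma(shape=5, rate=33)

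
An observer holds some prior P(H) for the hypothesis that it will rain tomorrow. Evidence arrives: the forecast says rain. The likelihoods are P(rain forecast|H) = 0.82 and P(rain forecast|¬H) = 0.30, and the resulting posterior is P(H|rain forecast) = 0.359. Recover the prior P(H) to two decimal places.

P(H) = 0.17

In odds form, posterior odds = prior odds × likelihood ratio, so prior odds = posterior odds ÷ LR.
Posterior odds = 0.359/(1−0.359) = 0.5601. LR = 0.82/0.30 = 2.7333.
Prior odds = 0.5601/2.7333 = 0.2049, so P(H) = 0.2049/(1+0.2049) ≈ 0.17.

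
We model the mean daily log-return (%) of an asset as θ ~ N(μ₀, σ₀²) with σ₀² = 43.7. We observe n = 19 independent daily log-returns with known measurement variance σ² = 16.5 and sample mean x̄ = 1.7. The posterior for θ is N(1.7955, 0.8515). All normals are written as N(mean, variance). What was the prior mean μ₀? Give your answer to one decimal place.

μ₀ = 6.6

The posterior mean is a precision-weighted average: μ_n = (τ₀μ₀ + τ_data·x̄)/(τ₀+τ_data), with τ₀=1/σ₀² and τ_data=n/σ².
Here τ₀ = 1/43.7 = 0.022883 and τ_data = 19/16.5 = 1.151515, so τ_n = 1.174398.
Rearranging for μ₀: μ₀ = (μ_n·τ_n − τ_data·x̄)/τ₀ = (1.7955·1.174398 − 1.151515·1.7) / 0.022883 = 0.151056/0.022883 ≈ 6.6.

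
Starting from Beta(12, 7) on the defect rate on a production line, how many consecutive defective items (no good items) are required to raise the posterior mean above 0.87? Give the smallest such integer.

k = 35

After k defective items and 0 good items the posterior is Beta(12+k, 7), with mean (12+k)/(12+7+k).
Set (12+k)/(19+k) > 0.87 and solve: k > (0.87·19 − 12)/(1 − 0.87) = 34.846.
The smallest integer exceeding 34.846 is 35.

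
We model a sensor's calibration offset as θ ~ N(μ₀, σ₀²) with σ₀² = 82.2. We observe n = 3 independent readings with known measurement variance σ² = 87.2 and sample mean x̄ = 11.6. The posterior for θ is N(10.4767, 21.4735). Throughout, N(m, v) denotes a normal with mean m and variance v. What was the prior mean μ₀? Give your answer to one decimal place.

With known observation variance, the Normal–Normal posterior has precision τ_n = τ₀ + n/σ² and mean μ_n = (τ₀μ₀ + (n/σ²)x̄)/τ_n.
Here τ₀ = 1/82.2 = 0.012165 and τ_data = 3/87.2 = 0.034404, so τ_n = 0.046569.
Rearranging for μ₀: μ₀ = (μ_n·τ_n − τ_data·x̄)/τ₀ = (10.4767·0.046569 − 0.034404·11.6) / 0.012165 = 0.088803/0.012165 ≈ 7.3.

μ₀ = 7.3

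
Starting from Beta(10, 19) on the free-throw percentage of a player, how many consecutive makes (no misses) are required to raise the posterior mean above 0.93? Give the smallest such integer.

k = 243

After k makes and 0 misses the posterior is Beta(10+k, 19), with mean (10+k)/(10+19+k).
Set (10+k)/(29+k) > 0.93 and solve: k > (0.93·29 − 10)/(1 − 0.93) = 242.429.
The smallest integer exceeding 242.429 is 243.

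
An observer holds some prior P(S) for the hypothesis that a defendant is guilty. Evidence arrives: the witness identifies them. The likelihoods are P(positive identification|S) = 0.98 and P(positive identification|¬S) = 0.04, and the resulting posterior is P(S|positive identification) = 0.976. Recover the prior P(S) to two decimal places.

P(S) = 0.62

Bayes' rule in odds form gives O(S|E) = O(S)·[P(E|S)/P(E|¬S)], hence O(S) = O(S|E)/LR.
Posterior odds = 0.976/(1−0.976) = 40.6667. LR = 0.98/0.04 = 24.5000.
Prior odds = 40.6667/24.5000 = 1.6599, so P(S) = 1.6599/(1+1.6599) ≈ 0.62.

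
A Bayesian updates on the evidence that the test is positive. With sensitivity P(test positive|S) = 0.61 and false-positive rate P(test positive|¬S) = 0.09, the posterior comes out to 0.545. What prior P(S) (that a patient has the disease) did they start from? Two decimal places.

P(S) = 0.15

Bayes' rule in odds form gives O(S|E) = O(S)·[P(E|S)/P(E|¬S)], hence O(S) = O(S|E)/LR.
Posterior odds = 0.545/(1−0.545) = 1.1978. LR = 0.61/0.09 = 6.7778.
Prior odds = 1.1978/6.7778 = 0.1767, so P(S) = 0.1767/(1+0.1767) ≈ 0.15.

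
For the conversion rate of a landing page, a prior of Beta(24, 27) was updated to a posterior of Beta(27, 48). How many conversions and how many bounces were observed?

A Beta(α, β) prior with s successes and f failures in binomial data gives a Beta(α+s, β+f) posterior.
So s = 27 − 24 = 3 and f = 48 − 27 = 21.

3 conversions and 21 bounces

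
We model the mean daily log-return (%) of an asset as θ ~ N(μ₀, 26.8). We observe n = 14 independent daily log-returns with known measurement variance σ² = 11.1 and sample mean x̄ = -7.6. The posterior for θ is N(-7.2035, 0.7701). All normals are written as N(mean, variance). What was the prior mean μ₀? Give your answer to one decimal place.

The posterior mean is a precision-weighted average: μ_n = (τ₀μ₀ + τ_data·x̄)/(τ₀+τ_data), with τ₀=1/σ₀² and τ_data=n/σ².
Here τ₀ = 1/26.8 = 0.037313 and τ_data = 14/11.1 = 1.261261, so τ_n = 1.298574.
Rearranging for μ₀: μ₀ = (μ_n·τ_n − τ_data·x̄)/τ₀ = (-7.2035·1.298574 − 1.261261·-7.6) / 0.037313 = 0.231306/0.037313 ≈ 6.2.

μ₀ = 6.2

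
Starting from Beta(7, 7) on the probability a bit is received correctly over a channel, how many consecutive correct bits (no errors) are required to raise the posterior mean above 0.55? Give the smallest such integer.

k = 2

After k correct bits and 0 errors the posterior is Beta(7+k, 7), with mean (7+k)/(7+7+k).
Set (7+k)/(14+k) > 0.55 and solve: k > (0.55·14 − 7)/(1 − 0.55) = 1.556.
The smallest integer exceeding 1.556 is 2.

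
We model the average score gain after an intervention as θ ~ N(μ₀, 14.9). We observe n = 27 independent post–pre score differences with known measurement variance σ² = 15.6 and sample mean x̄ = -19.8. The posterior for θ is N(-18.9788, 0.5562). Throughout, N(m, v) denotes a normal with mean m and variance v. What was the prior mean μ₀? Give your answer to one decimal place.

μ₀ = 2.2

With known observation variance, the Normal–Normal posterior has precision τ_n = τ₀ + n/σ² and mean μ_n = (τ₀μ₀ + (n/σ²)x̄)/τ_n.
Here τ₀ = 1/14.9 = 0.067114 and τ_data = 27/15.6 = 1.730769, so τ_n = 1.797883.
Rearranging for μ₀: μ₀ = (μ_n·τ_n − τ_data·x̄)/τ₀ = (-18.9788·1.797883 − 1.730769·-19.8) / 0.067114 = 0.147564/0.067114 ≈ 2.2.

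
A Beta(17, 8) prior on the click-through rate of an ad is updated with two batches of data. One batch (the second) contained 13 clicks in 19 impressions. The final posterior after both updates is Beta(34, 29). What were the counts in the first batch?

4 clicks and 15 non-clicks

Sequential conjugate updates are equivalent to a single update on the pooled data, so total successes = posterior α − prior α and total failures = posterior β − prior β.
Total across both batches: 34−17=17 clicks, 29−8=21 non-clicks.
Subtract the second batch: 17−13=4 clicks and 21−6=15 non-clicks.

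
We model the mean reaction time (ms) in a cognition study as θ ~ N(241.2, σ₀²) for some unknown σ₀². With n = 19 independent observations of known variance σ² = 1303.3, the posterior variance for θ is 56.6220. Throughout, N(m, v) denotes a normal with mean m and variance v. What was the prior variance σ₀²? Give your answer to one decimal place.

σ₀² = 324.4

Posterior precision equals prior precision plus data precision: 1/σ_n² = 1/σ₀² + n/σ².
So 1/σ₀² = 1/56.6220 − 19/1303.3 = 0.017661 − 0.014578 = 0.003083.
Hence σ₀² = 1/0.003083 ≈ 324.4.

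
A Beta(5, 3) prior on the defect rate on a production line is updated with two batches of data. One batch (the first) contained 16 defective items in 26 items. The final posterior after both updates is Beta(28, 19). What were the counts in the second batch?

Because Beta–binomial updating is additive in the counts, the combined data contributed (α_post−α_prior, β_post−β_prior) successes and failures.
Total across both batches: 28−5=23 defective items, 19−3=16 good items.
Subtract the first batch: 23−16=7 defective items and 16−10=6 good items.

7 defective items and 6 good items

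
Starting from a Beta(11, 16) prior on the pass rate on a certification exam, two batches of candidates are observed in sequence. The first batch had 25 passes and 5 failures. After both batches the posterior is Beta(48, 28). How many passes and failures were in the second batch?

12 passes and 7 failures

Because Beta–binomial updating is additive in the counts, the combined data contributed (α_post−α_prior, β_post−β_prior) successes and failures.
Total across both batches: 48−11=37 passes, 28−16=12 failures.
Subtract the first batch: 37−25=12 passes and 12−5=7 failures.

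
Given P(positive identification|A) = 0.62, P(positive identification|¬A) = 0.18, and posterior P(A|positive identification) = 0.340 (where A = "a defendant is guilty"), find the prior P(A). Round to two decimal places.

Bayes' rule in odds form gives O(A|E) = O(A)·[P(E|A)/P(E|¬A)], hence O(A) = O(A|E)/LR.
Posterior odds = 0.340/(1−0.340) = 0.5152. LR = 0.62/0.18 = 3.4444.
Prior odds = 0.5152/3.4444 = 0.1496, so P(A) = 0.1496/(1+0.1496) ≈ 0.13.

P(A) = 0.13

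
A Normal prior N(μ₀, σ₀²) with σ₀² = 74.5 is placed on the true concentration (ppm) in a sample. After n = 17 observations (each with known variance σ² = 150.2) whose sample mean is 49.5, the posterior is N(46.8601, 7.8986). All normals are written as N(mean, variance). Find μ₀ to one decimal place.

The posterior mean is a precision-weighted average: μ_n = (τ₀μ₀ + τ_data·x̄)/(τ₀+τ_data), with τ₀=1/σ₀² and τ_data=n/σ².
Here τ₀ = 1/74.5 = 0.013423 and τ_data = 17/150.2 = 0.113182, so τ_n = 0.126605.
Rearranging for μ₀: μ₀ = (μ_n·τ_n − τ_data·x̄)/τ₀ = (46.8601·0.126605 − 0.113182·49.5) / 0.013423 = 0.330214/0.013423 ≈ 24.6.

μ₀ = 24.6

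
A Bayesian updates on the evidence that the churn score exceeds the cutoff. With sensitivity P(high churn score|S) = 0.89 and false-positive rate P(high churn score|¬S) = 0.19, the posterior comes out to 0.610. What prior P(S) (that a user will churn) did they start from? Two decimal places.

P(S) = 0.25

In odds form, posterior odds = prior odds × likelihood ratio, so prior odds = posterior odds ÷ LR.
Posterior odds = 0.610/(1−0.610) = 1.5641. LR = 0.89/0.19 = 4.6842.
Prior odds = 1.5641/4.6842 = 0.3339, so P(S) = 0.3339/(1+0.3339) ≈ 0.25.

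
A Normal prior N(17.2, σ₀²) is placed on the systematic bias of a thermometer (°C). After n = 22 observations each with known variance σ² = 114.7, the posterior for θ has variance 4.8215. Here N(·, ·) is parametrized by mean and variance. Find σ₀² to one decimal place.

Posterior precision equals prior precision plus data precision: 1/σ_n² = 1/σ₀² + n/σ².
So 1/σ₀² = 1/4.8215 − 22/114.7 = 0.207404 − 0.191805 = 0.015599.
Hence σ₀² = 1/0.015599 ≈ 64.1.

σ₀² = 64.1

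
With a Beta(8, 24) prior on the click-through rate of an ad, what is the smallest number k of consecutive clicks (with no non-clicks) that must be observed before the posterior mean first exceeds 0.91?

After k clicks and 0 non-clicks the posterior is Beta(8+k, 24), with mean (8+k)/(8+24+k).
Set (8+k)/(32+k) > 0.91 and solve: k > (0.91·32 − 8)/(1 − 0.91) = 234.667.
The smallest integer exceeding 234.667 is 235, and checking k=235: (243)/(267) = 0.9101 > 0.91.

k = 235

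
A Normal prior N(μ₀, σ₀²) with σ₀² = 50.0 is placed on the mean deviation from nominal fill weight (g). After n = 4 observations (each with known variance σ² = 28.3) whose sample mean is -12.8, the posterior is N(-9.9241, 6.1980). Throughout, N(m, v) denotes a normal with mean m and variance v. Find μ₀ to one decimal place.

The posterior mean is a precision-weighted average: μ_n = (τ₀μ₀ + τ_data·x̄)/(τ₀+τ_data), with τ₀=1/σ₀² and τ_data=n/σ².
Here τ₀ = 1/50.0 = 0.020000 and τ_data = 4/28.3 = 0.141343, so τ_n = 0.161343.
Rearranging for μ₀: μ₀ = (μ_n·τ_n − τ_data·x̄)/τ₀ = (-9.9241·0.161343 − 0.141343·-12.8) / 0.020000 = 0.208006/0.020000 ≈ 10.4.

μ₀ = 10.4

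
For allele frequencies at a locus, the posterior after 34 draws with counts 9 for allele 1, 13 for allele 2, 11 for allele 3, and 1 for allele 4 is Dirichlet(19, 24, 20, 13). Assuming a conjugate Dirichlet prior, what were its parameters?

Dirichlet(10, 11, 9, 12)

For a Dirichlet(α) prior with multinomial counts c, the posterior is Dirichlet(α + c) componentwise.
Subtract each count from the matching posterior parameter: 19−9=10, 24−13=11, 20−11=9, 13−1=12.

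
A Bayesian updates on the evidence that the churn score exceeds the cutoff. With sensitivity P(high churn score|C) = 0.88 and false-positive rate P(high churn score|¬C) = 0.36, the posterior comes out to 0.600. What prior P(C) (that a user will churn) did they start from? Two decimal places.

P(C) = 0.38

Bayes' rule in odds form gives O(C|E) = O(C)·[P(E|C)/P(E|¬C)], hence O(C) = O(C|E)/LR.
Posterior odds = 0.600/(1−0.600) = 1.5000. LR = 0.88/0.36 = 2.4444.
Prior odds = 1.5000/2.4444 = 0.6136, so P(C) = 0.6136/(1+0.6136) ≈ 0.38.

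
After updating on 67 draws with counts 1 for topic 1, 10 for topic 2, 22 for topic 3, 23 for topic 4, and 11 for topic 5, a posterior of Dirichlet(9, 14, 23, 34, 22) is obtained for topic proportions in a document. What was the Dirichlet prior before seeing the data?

For a Dirichlet(α) prior with multinomial counts c, the posterior is Dirichlet(α + c) componentwise.
Subtract each count from the matching posterior parameter: 9−1=8, 14−10=4, 23−22=1, 34−23=11, 22−11=11.

Dirichlet(8, 4, 1, 11, 11)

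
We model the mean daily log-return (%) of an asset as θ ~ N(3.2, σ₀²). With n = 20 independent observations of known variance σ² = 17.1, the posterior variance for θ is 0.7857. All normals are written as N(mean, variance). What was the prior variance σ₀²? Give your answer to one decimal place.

Posterior precision equals prior precision plus data precision: 1/σ_n² = 1/σ₀² + n/σ².
So 1/σ₀² = 1/0.7857 − 20/17.1 = 1.272750 − 1.169591 = 0.103159.
Hence σ₀² = 1/0.103159 ≈ 9.7.

σ₀² = 9.7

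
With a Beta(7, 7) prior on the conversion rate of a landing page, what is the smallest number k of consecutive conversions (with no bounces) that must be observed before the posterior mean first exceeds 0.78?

After k conversions and 0 bounces the posterior is Beta(7+k, 7), with mean (7+k)/(7+7+k).
Set (7+k)/(14+k) > 0.78 and solve: k > (0.78·14 − 7)/(1 − 0.78) = 17.818.
The smallest integer exceeding 17.818 is 18, and checking k=18: (25)/(32) = 0.7812 > 0.78.

k = 18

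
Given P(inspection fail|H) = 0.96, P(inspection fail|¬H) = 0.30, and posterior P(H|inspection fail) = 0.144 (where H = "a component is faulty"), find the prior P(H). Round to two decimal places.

In odds form, posterior odds = prior odds × likelihood ratio, so prior odds = posterior odds ÷ LR.
Posterior odds = 0.144/(1−0.144) = 0.1682. LR = 0.96/0.30 = 3.2000.
Prior odds = 0.1682/3.2000 = 0.0526, so P(H) = 0.0526/(1+0.0526) ≈ 0.05.

P(H) = 0.05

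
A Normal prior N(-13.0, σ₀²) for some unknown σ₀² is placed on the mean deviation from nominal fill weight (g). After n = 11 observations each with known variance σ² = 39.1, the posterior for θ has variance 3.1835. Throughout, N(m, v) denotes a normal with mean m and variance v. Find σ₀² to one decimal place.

σ₀² = 30.5

Posterior precision equals prior precision plus data precision: 1/σ_n² = 1/σ₀² + n/σ².
So 1/σ₀² = 1/3.1835 − 11/39.1 = 0.314120 − 0.281330 = 0.032790.
Hence σ₀² = 1/0.032790 ≈ 30.5.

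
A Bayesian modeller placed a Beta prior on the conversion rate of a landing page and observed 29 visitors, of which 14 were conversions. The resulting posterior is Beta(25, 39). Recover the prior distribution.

Beta is conjugate to the binomial likelihood: posterior = Beta(α+s, β+f).
So α = 25 − 14 = 11 and β = 39 − 15 = 24.

Beta(11, 24)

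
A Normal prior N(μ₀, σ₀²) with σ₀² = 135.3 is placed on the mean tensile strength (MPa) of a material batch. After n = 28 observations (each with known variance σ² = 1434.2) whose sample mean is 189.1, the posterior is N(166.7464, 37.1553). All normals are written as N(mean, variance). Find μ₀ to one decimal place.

μ₀ = 107.7

The posterior mean is a precision-weighted average: μ_n = (τ₀μ₀ + τ_data·x̄)/(τ₀+τ_data), with τ₀=1/σ₀² and τ_data=n/σ².
Here τ₀ = 1/135.3 = 0.007391 and τ_data = 28/1434.2 = 0.019523, so τ_n = 0.026914.
Rearranging for μ₀: μ₀ = (μ_n·τ_n − τ_data·x̄)/τ₀ = (166.7464·0.026914 − 0.019523·189.1) / 0.007391 = 0.796013/0.007391 ≈ 107.7.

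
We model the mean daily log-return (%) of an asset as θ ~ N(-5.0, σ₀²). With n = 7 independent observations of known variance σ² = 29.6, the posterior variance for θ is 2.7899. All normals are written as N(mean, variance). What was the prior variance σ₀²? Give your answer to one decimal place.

Posterior precision equals prior precision plus data precision: 1/σ_n² = 1/σ₀² + n/σ².
So 1/σ₀² = 1/2.7899 − 7/29.6 = 0.358436 − 0.236486 = 0.121950.
Hence σ₀² = 1/0.121950 ≈ 8.2.

σ₀² = 8.2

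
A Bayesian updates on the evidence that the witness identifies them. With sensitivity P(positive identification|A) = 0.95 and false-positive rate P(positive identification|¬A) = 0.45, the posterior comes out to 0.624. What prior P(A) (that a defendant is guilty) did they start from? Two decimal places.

P(A) = 0.44

Bayes' rule in odds form gives O(A|E) = O(A)·[P(E|A)/P(E|¬A)], hence O(A) = O(A|E)/LR.
Posterior odds = 0.624/(1−0.624) = 1.6596. LR = 0.95/0.45 = 2.1111.
Prior odds = 1.6596/2.1111 = 0.7861, so P(A) = 0.7861/(1+0.7861) ≈ 0.44.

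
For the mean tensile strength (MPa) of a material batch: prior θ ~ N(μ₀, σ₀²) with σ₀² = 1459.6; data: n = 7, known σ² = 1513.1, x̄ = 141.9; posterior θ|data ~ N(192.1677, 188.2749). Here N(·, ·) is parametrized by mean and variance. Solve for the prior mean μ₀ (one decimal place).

The posterior mean is a precision-weighted average: μ_n = (τ₀μ₀ + τ_data·x̄)/(τ₀+τ_data), with τ₀=1/σ₀² and τ_data=n/σ².
Here τ₀ = 1/1459.6 = 0.000685 and τ_data = 7/1513.1 = 0.004626, so τ_n = 0.005311.
Rearranging for μ₀: μ₀ = (μ_n·τ_n − τ_data·x̄)/τ₀ = (192.1677·0.005311 − 0.004626·141.9) / 0.000685 = 0.364173/0.000685 ≈ 531.6.

μ₀ = 531.6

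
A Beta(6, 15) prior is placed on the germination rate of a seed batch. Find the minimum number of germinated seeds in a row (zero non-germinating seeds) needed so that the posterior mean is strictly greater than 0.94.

k = 230

After k germinated seeds and 0 non-germinating seeds the posterior is Beta(6+k, 15), with mean (6+k)/(6+15+k).
Set (6+k)/(21+k) > 0.94 and solve: k > (0.94·21 − 6)/(1 − 0.94) = 229.000.
The smallest integer exceeding 229.000 is 230.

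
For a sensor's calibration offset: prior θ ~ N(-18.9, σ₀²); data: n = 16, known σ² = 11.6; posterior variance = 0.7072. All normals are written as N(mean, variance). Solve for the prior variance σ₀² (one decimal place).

σ₀² = 28.8

For the Normal–Normal model with known σ², precisions add: τ_n = τ₀ + n/σ².
So 1/σ₀² = 1/0.7072 − 16/11.6 = 1.414027 − 1.379310 = 0.034717.
Hence σ₀² = 1/0.034717 ≈ 28.8.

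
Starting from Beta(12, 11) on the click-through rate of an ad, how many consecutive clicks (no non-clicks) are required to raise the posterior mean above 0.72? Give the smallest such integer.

k = 17

After k clicks and 0 non-clicks the posterior is Beta(12+k, 11), with mean (12+k)/(12+11+k).
Set (12+k)/(23+k) > 0.72 and solve: k > (0.72·23 − 12)/(1 − 0.72) = 16.286.
The smallest integer exceeding 16.286 is 17.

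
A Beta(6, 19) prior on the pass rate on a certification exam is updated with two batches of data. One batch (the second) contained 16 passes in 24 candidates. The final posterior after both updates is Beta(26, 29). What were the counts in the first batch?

4 passes and 2 failures

Sequential conjugate updates are equivalent to a single update on the pooled data, so total successes = posterior α − prior α and total failures = posterior β − prior β.
Total across both batches: 26−6=20 passes, 29−19=10 failures.
Subtract the second batch: 20−16=4 passes and 10−8=2 failures.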